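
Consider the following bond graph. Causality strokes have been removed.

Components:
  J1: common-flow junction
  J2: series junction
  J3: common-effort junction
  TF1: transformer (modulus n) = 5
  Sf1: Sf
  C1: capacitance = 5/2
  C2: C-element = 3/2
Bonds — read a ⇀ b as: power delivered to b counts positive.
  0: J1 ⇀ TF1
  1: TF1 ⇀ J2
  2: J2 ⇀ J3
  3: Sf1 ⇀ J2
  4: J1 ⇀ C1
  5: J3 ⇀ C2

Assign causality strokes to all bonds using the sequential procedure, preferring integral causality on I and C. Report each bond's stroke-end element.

bond 0 stroke→TF1
bond 1 stroke→J2
bond 2 stroke→J2
bond 3 stroke→Sf1
bond 4 stroke→J1
bond 5 stroke→J3

b3 stroke→Sf1  (source Sf1 imposes f)
b1 stroke→J2  (common-f at J2 fixed by 3)
b2 stroke→J2  (J2: bond 3 brought flow, rest push out)
b5 stroke→J3  (only one effort-in slot at J3)
b0 stroke→TF1  (TF TF1: opposite of bond 1)
b4 stroke→J1  (J1: bond 0 brought flow, rest push out)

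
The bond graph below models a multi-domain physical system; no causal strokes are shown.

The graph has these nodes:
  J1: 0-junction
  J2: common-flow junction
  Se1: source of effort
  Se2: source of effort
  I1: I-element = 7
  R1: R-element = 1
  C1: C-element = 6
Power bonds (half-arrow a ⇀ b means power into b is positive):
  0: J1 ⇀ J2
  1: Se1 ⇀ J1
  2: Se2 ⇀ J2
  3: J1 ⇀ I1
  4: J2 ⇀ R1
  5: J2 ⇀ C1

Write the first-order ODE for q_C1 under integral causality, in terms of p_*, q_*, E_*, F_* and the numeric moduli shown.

dq_C1/dt = E_Se1 + E_Se2 - q_C1/6

bond 1 stroke at J1  (Se1: effort source, stroke at far end)
bond 2 stroke at J2  (source Se2 imposes e)
bond 0 stroke at J2  (J1: bond 1 brought effort, rest push out)
bond 3 stroke at I1  (0-jn J1 has e-setter on 1)
bond 5 stroke at J2  (C1 integral (e out))
bond 4 stroke at R1  (closing 1-jn rule on J2)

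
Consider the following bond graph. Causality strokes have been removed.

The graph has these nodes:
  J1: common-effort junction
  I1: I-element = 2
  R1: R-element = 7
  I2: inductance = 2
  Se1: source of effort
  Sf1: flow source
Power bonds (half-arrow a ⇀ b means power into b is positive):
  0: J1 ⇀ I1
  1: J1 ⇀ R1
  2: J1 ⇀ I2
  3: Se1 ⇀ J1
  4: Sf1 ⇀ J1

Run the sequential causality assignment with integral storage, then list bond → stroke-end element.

bond 0 |I1
bond 1 |R1
bond 2 |I2
bond 3 |J1
bond 4 |Sf1

β3 stroke at J1  (Se1: effort source, stroke at far end)
β4 stroke at Sf1  (source Sf1 imposes f)
β0 stroke at I1  (common-e at J1 fixed by 3)
β1 stroke at R1  (0-jn J1 has e-setter on 3)
β2 stroke at I2  (common-e at J1 fixed by 3)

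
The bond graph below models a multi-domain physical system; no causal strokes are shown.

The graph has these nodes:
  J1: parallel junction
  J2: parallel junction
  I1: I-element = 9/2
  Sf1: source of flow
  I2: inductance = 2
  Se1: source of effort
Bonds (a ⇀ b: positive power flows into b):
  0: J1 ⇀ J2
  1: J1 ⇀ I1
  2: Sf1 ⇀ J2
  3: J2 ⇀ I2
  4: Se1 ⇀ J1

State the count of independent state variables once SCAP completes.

2  (I1, I2 all integral)

#2 stroke at Sf1  (Sf1 (Sf) sets flow on bond)
#4 stroke at J1  (source Se1 imposes e)
#0 stroke at J2  (J1 effort already set via bond 4)
#1 stroke at I1  (common-e at J1 fixed by 4)
#3 stroke at I2  (common-e at J2 fixed by 0)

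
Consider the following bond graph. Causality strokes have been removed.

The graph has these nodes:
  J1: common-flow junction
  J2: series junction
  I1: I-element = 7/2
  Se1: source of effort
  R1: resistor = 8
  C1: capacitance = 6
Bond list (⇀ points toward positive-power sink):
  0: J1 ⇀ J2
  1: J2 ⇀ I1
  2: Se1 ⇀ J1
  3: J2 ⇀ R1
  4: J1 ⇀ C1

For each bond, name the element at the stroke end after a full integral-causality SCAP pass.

β2 stroke→J1  (Se1 (Se) sets effort on bond)
β1 stroke→I1  (I1 integral (f out))
β0 stroke→J2  (common-f at J2 fixed by 1)
β3 stroke→J2  (J2 flow already set via bond 1)
β4 stroke→J1  (common-f at J1 fixed by 0)

β0 |J2
β1 |I1
β2 |J1
β3 |J2
β4 |J1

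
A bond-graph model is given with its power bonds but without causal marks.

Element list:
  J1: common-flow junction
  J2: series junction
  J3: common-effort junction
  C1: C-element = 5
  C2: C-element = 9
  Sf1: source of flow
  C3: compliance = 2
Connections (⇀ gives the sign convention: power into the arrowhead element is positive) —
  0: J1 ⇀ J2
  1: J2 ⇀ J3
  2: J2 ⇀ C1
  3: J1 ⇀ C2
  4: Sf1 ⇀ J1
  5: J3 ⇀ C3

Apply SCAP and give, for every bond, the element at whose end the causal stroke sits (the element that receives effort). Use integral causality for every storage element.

b4 stroke→Sf1  (Sf1 fixes flow; stroke at Sf1)
b0 stroke→J1  (J1: bond 4 brought flow, rest push out)
b3 stroke→J1  (common-f at J1 fixed by 4)
b1 stroke→J2  (J2 flow already set via bond 0)
b2 stroke→J2  (common-f at J2 fixed by 0)
b5 stroke→J3  (J3 needs exactly one e-in)

bond 0 |J1
bond 1 |J2
bond 2 |J2
bond 3 |J1
bond 4 |Sf1
bond 5 |J3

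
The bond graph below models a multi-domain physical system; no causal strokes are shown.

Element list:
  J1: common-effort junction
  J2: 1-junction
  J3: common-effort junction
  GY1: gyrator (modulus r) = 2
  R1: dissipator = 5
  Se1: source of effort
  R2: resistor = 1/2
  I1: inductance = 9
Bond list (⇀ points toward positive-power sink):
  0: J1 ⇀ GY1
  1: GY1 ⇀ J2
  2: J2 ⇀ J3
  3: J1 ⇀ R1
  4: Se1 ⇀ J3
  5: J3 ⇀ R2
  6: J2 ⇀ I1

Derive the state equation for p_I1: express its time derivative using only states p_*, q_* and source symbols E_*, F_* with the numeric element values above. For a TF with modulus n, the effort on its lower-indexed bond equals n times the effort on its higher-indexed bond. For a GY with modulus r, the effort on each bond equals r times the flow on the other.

dp_I1/dt = -E_Se1 - 4*p_I1/45

#4 stroke at J3  (Se1 fixes effort; stroke away)
#2 stroke at J2  (J3: bond 4 brought effort, rest push out)
#5 stroke at R2  (J3: bond 4 brought effort, rest push out)
#6 stroke at I1  (prefer integral on I1)
#1 stroke at J2  (J2: bond 6 brought flow, rest push out)
#0 stroke at J1  (GY1: gyrator matches bond 1)
#3 stroke at R1  (common-e at J1 fixed by 0)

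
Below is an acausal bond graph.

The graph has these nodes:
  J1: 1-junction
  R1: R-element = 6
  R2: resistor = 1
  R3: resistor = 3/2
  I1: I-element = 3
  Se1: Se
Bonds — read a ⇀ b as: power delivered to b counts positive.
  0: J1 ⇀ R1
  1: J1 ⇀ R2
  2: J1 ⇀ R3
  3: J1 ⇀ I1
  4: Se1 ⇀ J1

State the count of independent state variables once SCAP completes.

#4 →J1  (Se1 (Se) sets effort on bond)
#3 →I1  (I1 outputs flow p/I1)
#0 →J1  (J1: bond 3 brought flow, rest push out)
#1 →J1  (J1: bond 3 brought flow, rest push out)
#2 →J1  (J1: bond 3 brought flow, rest push out)

1  (I1 all integral)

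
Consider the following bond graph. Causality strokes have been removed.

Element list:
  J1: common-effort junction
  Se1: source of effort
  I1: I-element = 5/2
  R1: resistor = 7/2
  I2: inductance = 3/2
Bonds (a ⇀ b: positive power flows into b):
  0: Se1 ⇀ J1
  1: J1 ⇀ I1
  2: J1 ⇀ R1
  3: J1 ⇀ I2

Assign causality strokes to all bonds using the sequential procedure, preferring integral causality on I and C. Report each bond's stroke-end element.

#0 →J1
#1 →I1
#2 →R1
#3 →I2

β0 stroke at J1  (Se1: effort source, stroke at far end)
β1 stroke at I1  (0-jn J1 has e-setter on 0)
β2 stroke at R1  (0-jn J1 has e-setter on 0)
β3 stroke at I2  (J1: bond 0 brought effort, rest push out)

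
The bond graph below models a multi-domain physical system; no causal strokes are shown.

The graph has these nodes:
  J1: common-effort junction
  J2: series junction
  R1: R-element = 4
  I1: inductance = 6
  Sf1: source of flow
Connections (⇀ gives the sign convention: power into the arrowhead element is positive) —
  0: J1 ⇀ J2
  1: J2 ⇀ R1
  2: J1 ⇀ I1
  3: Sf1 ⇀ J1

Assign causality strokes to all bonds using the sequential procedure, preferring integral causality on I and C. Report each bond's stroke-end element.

#0 →J1
#1 →J2
#2 →I1
#3 →Sf1

bond 3 →Sf1  (Sf1 (Sf) sets flow on bond)
bond 2 →I1  (I1 outputs flow p/I1)
bond 0 →J1  (only one effort-in slot at J1)
bond 1 →J2  (1-jn J2 has f-setter on 0)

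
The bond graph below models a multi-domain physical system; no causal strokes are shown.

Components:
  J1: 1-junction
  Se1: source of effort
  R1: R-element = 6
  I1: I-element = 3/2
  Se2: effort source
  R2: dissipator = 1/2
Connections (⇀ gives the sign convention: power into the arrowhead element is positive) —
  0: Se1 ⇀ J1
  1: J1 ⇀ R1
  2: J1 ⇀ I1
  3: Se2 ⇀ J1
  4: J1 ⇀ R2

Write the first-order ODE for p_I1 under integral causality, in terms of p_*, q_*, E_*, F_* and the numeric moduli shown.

dp_I1/dt = E_Se1 + E_Se2 - 13*p_I1/3

#0 |J1  (Se1 fixes effort; stroke away)
#3 |J1  (Se2: effort source, stroke at far end)
#2 |I1  (I1 integral (f out))
#1 |J1  (J1: bond 2 brought flow, rest push out)
#4 |J1  (J1: bond 2 brought flow, rest push out)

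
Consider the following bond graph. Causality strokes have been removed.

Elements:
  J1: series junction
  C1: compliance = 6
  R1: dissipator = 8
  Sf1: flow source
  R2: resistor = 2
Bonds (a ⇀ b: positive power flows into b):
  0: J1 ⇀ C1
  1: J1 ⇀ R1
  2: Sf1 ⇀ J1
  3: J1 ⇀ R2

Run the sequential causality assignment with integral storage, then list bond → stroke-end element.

β0 |J1
β1 |J1
β2 |Sf1
β3 |J1

β2 →Sf1  (Sf1: flow source, stroke at near end)
β0 →J1  (1-jn J1 has f-setter on 2)
β1 →J1  (common-f at J1 fixed by 2)
β3 →J1  (common-f at J1 fixed by 2)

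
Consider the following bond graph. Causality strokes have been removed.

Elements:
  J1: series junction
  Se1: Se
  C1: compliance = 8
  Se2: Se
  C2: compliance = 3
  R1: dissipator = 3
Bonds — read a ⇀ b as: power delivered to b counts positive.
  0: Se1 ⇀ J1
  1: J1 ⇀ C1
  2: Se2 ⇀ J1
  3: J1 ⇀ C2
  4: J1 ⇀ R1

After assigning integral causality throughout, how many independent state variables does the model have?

2  (C1, C2 all integral)

b0 |J1  (Se1 fixes effort; stroke away)
b2 |J1  (Se2 (Se) sets effort on bond)
b1 |J1  (prefer integral on C1)
b3 |J1  (prefer integral on C2)
b4 |R1  (J1 needs exactly one f-in)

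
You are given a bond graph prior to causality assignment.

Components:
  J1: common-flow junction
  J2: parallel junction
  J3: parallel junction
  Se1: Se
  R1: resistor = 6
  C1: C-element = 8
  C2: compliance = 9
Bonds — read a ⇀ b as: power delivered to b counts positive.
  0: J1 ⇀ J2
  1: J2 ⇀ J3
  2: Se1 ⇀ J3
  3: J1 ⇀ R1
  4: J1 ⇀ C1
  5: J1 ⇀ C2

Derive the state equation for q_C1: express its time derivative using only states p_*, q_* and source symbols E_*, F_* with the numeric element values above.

β2 |J3  (Se1 (Se) sets effort on bond)
β1 |J2  (J3 effort already set via bond 2)
β0 |J1  (common-e at J2 fixed by 1)
β4 |J1  (C1 integral (e out))
β5 |J1  (C2 outputs effort q/C2)
β3 |R1  (J1: last free bond brings flow in)

dq_C1/dt = -E_Se1/6 - q_C1/48 - q_C2/54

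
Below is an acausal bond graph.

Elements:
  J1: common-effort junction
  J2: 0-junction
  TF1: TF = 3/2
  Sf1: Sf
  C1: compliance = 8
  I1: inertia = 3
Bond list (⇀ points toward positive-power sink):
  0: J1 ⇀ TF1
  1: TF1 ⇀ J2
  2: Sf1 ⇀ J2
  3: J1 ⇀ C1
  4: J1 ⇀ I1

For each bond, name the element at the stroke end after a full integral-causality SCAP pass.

bond 2 |Sf1  (source Sf1 imposes f)
bond 1 |J2  (J2 needs exactly one e-in)
bond 0 |TF1  (TF TF1: opposite of bond 1)
bond 3 |J1  (C1: C, integral causality)
bond 4 |I1  (J1 effort already set via bond 3)

#0 →TF1
#1 →J2
#2 →Sf1
#3 →J1
#4 →I1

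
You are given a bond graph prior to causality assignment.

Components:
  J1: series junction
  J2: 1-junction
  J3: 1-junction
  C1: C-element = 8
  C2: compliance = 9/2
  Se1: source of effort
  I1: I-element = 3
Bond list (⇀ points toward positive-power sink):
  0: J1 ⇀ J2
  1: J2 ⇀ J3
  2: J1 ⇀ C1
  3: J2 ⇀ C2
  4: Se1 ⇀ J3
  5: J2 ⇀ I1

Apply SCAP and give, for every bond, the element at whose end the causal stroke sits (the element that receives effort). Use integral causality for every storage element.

bond 0 stroke→J2
bond 1 stroke→J2
bond 2 stroke→J1
bond 3 stroke→J2
bond 4 stroke→J3
bond 5 stroke→I1

b4 |J3  (source Se1 imposes e)
b1 |J2  (closing 1-jn rule on J3)
b2 |J1  (C1 integral (e out))
b0 |J2  (J1: last free bond brings flow in)
b3 |J2  (C2 integral (e out))
b5 |I1  (closing 1-jn rule on J2)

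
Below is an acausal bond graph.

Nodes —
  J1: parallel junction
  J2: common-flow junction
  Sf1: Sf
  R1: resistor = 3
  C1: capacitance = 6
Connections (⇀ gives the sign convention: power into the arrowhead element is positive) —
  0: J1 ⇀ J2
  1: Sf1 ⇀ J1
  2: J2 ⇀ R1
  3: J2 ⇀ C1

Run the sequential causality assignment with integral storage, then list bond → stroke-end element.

β1 |Sf1  (Sf1 (Sf) sets flow on bond)
β0 |J1  (only one effort-in slot at J1)
β2 |J2  (J2 flow already set via bond 0)
β3 |J2  (J2: bond 0 brought flow, rest push out)

#0 |J1
#1 |Sf1
#2 |J2
#3 |J2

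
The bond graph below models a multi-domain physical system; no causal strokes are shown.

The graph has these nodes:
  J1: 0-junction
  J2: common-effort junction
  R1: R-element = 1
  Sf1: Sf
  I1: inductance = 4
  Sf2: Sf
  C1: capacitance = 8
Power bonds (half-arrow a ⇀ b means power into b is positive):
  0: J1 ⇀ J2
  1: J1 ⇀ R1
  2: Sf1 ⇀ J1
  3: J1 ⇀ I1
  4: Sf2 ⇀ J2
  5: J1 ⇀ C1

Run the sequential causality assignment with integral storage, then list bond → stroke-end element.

b2 stroke at Sf1  (Sf1: flow source, stroke at near end)
b4 stroke at Sf2  (Sf2 (Sf) sets flow on bond)
b0 stroke at J2  (only one effort-in slot at J2)
b3 stroke at I1  (I1 outputs flow p/I1)
b5 stroke at J1  (C1 outputs effort q/C1)
b1 stroke at R1  (0-jn J1 has e-setter on 5)

bond 0 |J2
bond 1 |R1
bond 2 |Sf1
bond 3 |I1
bond 4 |Sf2
bond 5 |J1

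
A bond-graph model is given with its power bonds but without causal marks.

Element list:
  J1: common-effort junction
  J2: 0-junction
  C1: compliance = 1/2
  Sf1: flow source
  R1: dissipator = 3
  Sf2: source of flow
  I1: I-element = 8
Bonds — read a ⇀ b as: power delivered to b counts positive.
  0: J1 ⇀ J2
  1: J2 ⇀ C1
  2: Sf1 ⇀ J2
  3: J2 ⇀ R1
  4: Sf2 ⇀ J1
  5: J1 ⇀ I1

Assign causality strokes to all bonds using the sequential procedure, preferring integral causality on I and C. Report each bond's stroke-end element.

β2 stroke at Sf1  (source Sf1 imposes f)
β4 stroke at Sf2  (source Sf2 imposes f)
β1 stroke at J2  (prefer integral on C1)
β0 stroke at J1  (J2 effort already set via bond 1)
β3 stroke at R1  (J2: bond 1 brought effort, rest push out)
β5 stroke at I1  (J1: bond 0 brought effort, rest push out)

b0 stroke at J1
b1 stroke at J2
b2 stroke at Sf1
b3 stroke at R1
b4 stroke at Sf2
b5 stroke at I1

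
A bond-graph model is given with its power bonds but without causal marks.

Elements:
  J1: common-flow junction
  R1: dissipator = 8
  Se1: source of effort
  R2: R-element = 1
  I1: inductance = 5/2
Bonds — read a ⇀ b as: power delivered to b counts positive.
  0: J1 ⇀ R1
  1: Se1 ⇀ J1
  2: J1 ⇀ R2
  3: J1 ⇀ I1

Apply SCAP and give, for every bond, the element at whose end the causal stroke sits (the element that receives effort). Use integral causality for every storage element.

bond 1 |J1  (Se1: effort source, stroke at far end)
bond 3 |I1  (I1 integral (f out))
bond 0 |J1  (common-f at J1 fixed by 3)
bond 2 |J1  (common-f at J1 fixed by 3)

β0 →J1
β1 →J1
β2 →J1
β3 →I1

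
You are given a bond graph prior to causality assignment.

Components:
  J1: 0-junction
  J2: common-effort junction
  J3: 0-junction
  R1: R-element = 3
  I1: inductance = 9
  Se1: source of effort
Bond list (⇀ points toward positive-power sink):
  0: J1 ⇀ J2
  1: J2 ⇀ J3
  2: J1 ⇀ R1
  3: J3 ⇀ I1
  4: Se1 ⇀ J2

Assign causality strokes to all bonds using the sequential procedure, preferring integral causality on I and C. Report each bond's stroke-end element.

bond 4 stroke→J2  (Se1 (Se) sets effort on bond)
bond 0 stroke→J1  (J2: bond 4 brought effort, rest push out)
bond 1 stroke→J3  (J2 effort already set via bond 4)
bond 3 stroke→I1  (common-e at J3 fixed by 1)
bond 2 stroke→R1  (0-jn J1 has e-setter on 0)

b0 stroke→J1
b1 stroke→J3
b2 stroke→R1
b3 stroke→I1
b4 stroke→J2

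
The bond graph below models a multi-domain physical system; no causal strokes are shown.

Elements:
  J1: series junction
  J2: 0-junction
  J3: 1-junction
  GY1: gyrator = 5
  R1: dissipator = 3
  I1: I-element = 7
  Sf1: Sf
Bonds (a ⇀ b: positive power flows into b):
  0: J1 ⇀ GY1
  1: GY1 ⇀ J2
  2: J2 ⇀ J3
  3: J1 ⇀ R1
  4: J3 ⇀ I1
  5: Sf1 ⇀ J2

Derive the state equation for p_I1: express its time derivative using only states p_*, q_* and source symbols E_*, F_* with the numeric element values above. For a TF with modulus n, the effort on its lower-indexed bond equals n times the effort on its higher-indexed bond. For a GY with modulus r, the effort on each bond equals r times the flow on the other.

b5 →Sf1  (Sf1: flow source, stroke at near end)
b4 →I1  (I1 outputs flow p/I1)
b2 →J3  (J3: bond 4 brought flow, rest push out)
b1 →J2  (only one effort-in slot at J2)
b0 →J1  (GY1: gyrator matches bond 1)
b3 →R1  (only one flow-in slot at J1)

dp_I1/dt = 25*F_Sf1/3 - 25*p_I1/21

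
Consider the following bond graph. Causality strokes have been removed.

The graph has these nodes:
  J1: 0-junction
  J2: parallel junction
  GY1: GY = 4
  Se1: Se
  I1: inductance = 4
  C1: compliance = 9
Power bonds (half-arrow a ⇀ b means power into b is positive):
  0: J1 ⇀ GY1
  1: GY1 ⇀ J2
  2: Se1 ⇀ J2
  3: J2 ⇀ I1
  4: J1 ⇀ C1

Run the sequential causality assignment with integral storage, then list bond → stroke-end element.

bond 0 stroke→GY1
bond 1 stroke→GY1
bond 2 stroke→J2
bond 3 stroke→I1
bond 4 stroke→J1

bond 2 |J2  (source Se1 imposes e)
bond 1 |GY1  (J2 effort already set via bond 2)
bond 3 |I1  (0-jn J2 has e-setter on 2)
bond 0 |GY1  (GY GY1: same side as bond 1)
bond 4 |J1  (closing 0-jn rule on J1)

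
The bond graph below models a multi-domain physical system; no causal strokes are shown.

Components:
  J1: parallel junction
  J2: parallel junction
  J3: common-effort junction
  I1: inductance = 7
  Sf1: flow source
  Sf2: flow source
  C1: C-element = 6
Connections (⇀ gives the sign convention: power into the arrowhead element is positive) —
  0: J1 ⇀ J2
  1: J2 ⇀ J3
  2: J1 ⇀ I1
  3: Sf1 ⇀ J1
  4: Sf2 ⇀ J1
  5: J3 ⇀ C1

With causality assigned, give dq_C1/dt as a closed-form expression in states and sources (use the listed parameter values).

#3 stroke at Sf1  (Sf1: flow source, stroke at near end)
#4 stroke at Sf2  (source Sf2 imposes f)
#2 stroke at I1  (I1: I, integral causality)
#0 stroke at J1  (J1: last free bond brings effort in)
#1 stroke at J2  (only one effort-in slot at J2)
#5 stroke at J3  (closing 0-jn rule on J3)

dq_C1/dt = F_Sf1 + F_Sf2 - p_I1/7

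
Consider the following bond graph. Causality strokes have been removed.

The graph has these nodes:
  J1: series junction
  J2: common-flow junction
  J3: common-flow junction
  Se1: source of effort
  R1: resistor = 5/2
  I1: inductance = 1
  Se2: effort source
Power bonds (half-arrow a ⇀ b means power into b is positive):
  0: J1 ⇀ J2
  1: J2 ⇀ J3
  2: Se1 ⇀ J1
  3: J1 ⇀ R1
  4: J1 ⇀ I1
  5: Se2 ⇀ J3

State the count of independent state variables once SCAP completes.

b2 |J1  (Se1 (Se) sets effort on bond)
b5 |J3  (Se2 fixes effort; stroke away)
b1 |J2  (closing 1-jn rule on J3)
b0 |J1  (J2: last free bond brings flow in)
b4 |I1  (I1 outputs flow p/I1)
b3 |J1  (J1: bond 4 brought flow, rest push out)

1  (I1 all integral)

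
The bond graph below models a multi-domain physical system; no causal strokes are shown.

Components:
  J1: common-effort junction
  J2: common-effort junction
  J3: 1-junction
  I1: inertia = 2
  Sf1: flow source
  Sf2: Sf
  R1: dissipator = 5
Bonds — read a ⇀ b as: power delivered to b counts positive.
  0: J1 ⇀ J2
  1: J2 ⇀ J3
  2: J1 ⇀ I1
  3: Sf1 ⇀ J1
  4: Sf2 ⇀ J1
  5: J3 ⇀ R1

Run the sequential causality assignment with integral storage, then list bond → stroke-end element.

b0 stroke at J1
b1 stroke at J2
b2 stroke at I1
b3 stroke at Sf1
b4 stroke at Sf2
b5 stroke at J3

β3 stroke at Sf1  (Sf1 (Sf) sets flow on bond)
β4 stroke at Sf2  (source Sf2 imposes f)
β2 stroke at I1  (I1 integral (f out))
β0 stroke at J1  (J1 needs exactly one e-in)
β1 stroke at J2  (only one effort-in slot at J2)
β5 stroke at J3  (J3: bond 1 brought flow, rest push out)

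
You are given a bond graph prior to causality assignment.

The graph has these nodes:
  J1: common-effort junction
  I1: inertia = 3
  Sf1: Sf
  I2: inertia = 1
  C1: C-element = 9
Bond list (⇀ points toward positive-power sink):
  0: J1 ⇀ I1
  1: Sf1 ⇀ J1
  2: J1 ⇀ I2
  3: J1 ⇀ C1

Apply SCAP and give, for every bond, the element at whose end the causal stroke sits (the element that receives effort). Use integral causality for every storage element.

bond 1 |Sf1  (Sf1 (Sf) sets flow on bond)
bond 0 |I1  (prefer integral on I1)
bond 2 |I2  (I2 integral (f out))
bond 3 |J1  (J1: last free bond brings effort in)

β0 stroke at I1
β1 stroke at Sf1
β2 stroke at I2
β3 stroke at J1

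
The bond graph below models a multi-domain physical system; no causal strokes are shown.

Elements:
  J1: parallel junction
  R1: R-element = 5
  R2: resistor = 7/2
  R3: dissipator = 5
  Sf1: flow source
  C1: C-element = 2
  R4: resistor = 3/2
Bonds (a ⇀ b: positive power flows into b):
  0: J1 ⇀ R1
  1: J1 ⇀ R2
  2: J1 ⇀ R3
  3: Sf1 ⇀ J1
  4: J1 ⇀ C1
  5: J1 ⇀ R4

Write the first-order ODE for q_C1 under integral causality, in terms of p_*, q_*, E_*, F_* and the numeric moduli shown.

#3 stroke at Sf1  (Sf1 fixes flow; stroke at Sf1)
#4 stroke at J1  (C1 outputs effort q/C1)
#0 stroke at R1  (J1 effort already set via bond 4)
#1 stroke at R2  (0-jn J1 has e-setter on 4)
#2 stroke at R3  (J1: bond 4 brought effort, rest push out)
#5 stroke at R4  (0-jn J1 has e-setter on 4)

dq_C1/dt = F_Sf1 - 71*q_C1/105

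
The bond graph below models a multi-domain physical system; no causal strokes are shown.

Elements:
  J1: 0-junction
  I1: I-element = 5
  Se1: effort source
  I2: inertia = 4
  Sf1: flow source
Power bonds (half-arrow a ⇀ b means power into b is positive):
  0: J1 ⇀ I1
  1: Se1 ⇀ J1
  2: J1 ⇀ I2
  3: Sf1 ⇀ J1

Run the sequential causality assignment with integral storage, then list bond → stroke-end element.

#0 stroke at I1
#1 stroke at J1
#2 stroke at I2
#3 stroke at Sf1

bond 1 |J1  (Se1 (Se) sets effort on bond)
bond 3 |Sf1  (Sf1 (Sf) sets flow on bond)
bond 0 |I1  (J1: bond 1 brought effort, rest push out)
bond 2 |I2  (0-jn J1 has e-setter on 1)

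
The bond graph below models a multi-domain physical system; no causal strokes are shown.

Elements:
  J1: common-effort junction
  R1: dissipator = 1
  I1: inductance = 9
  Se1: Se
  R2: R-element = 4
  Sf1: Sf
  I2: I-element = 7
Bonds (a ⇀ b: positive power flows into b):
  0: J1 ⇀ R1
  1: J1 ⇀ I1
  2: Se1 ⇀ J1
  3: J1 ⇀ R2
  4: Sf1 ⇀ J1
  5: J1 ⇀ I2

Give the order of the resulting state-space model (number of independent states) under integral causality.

b2 stroke→J1  (Se1: effort source, stroke at far end)
b4 stroke→Sf1  (Sf1 fixes flow; stroke at Sf1)
b0 stroke→R1  (0-jn J1 has e-setter on 2)
b1 stroke→I1  (0-jn J1 has e-setter on 2)
b3 stroke→R2  (J1 effort already set via bond 2)
b5 stroke→I2  (J1: bond 2 brought effort, rest push out)

2  (I1, I2 all integral)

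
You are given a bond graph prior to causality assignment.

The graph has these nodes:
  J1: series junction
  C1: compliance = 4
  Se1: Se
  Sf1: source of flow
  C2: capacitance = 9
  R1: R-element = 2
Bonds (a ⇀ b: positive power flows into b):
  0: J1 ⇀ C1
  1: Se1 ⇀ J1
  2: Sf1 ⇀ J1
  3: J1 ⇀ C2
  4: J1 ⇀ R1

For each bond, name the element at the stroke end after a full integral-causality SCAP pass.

bond 1 |J1  (Se1 fixes effort; stroke away)
bond 2 |Sf1  (Sf1 fixes flow; stroke at Sf1)
bond 0 |J1  (common-f at J1 fixed by 2)
bond 3 |J1  (J1 flow already set via bond 2)
bond 4 |J1  (1-jn J1 has f-setter on 2)

bond 0 |J1
bond 1 |J1
bond 2 |Sf1
bond 3 |J1
bond 4 |J1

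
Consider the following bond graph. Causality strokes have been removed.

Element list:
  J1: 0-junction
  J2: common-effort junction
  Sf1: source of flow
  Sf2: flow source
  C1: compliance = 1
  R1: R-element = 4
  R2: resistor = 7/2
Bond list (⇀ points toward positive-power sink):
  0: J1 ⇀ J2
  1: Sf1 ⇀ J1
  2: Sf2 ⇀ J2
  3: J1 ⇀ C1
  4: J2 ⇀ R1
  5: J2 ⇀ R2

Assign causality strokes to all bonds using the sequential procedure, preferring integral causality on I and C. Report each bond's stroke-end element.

#0 |J2
#1 |Sf1
#2 |Sf2
#3 |J1
#4 |R1
#5 |R2

b1 stroke at Sf1  (Sf1 fixes flow; stroke at Sf1)
b2 stroke at Sf2  (Sf2: flow source, stroke at near end)
b3 stroke at J1  (C1 outputs effort q/C1)
b0 stroke at J2  (0-jn J1 has e-setter on 3)
b4 stroke at R1  (J2: bond 0 brought effort, rest push out)
b5 stroke at R2  (J2: bond 0 brought effort, rest push out)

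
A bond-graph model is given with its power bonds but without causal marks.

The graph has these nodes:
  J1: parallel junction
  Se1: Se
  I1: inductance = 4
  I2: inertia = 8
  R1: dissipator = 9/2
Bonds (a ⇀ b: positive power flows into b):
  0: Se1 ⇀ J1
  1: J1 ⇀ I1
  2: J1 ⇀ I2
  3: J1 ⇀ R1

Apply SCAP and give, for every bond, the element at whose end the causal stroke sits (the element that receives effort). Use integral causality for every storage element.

#0 →J1  (source Se1 imposes e)
#1 →I1  (J1 effort already set via bond 0)
#2 →I2  (common-e at J1 fixed by 0)
#3 →R1  (0-jn J1 has e-setter on 0)

#0 stroke at J1
#1 stroke at I1
#2 stroke at I2
#3 stroke at R1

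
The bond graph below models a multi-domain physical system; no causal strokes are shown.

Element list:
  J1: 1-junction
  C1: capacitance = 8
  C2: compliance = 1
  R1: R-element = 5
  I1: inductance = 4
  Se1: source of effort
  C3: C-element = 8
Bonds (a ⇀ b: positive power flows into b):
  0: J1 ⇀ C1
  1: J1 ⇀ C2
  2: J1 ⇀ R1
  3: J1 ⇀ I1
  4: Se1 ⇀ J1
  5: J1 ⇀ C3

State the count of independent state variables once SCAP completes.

4  (C1, C2, C3, I1 all integral)

β4 |J1  (Se1 (Se) sets effort on bond)
β0 |J1  (C1: C, integral causality)
β1 |J1  (C2 outputs effort q/C2)
β3 |I1  (I1 integral (f out))
β2 |J1  (1-jn J1 has f-setter on 3)
β5 |J1  (J1 flow already set via bond 3)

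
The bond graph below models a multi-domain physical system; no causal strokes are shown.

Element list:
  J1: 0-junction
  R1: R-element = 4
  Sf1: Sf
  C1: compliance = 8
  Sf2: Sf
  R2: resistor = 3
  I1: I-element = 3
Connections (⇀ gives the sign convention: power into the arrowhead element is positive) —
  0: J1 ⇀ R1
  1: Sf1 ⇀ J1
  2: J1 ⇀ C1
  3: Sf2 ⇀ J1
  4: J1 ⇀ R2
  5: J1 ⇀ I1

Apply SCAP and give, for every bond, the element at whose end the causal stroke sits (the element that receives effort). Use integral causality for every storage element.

b0 →R1
b1 →Sf1
b2 →J1
b3 →Sf2
b4 →R2
b5 →I1

bond 1 stroke→Sf1  (Sf1 fixes flow; stroke at Sf1)
bond 3 stroke→Sf2  (source Sf2 imposes f)
bond 2 stroke→J1  (prefer integral on C1)
bond 0 stroke→R1  (J1: bond 2 brought effort, rest push out)
bond 4 stroke→R2  (J1: bond 2 brought effort, rest push out)
bond 5 stroke→I1  (J1 effort already set via bond 2)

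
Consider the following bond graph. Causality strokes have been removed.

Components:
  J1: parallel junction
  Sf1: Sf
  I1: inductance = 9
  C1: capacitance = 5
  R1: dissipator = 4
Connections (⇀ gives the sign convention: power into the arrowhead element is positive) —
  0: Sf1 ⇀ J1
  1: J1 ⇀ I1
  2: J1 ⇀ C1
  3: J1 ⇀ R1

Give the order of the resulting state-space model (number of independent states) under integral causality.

bond 0 →Sf1  (Sf1: flow source, stroke at near end)
bond 1 →I1  (I1: I, integral causality)
bond 2 →J1  (C1: C, integral causality)
bond 3 →R1  (J1: bond 2 brought effort, rest push out)

2  (C1, I1 all integral)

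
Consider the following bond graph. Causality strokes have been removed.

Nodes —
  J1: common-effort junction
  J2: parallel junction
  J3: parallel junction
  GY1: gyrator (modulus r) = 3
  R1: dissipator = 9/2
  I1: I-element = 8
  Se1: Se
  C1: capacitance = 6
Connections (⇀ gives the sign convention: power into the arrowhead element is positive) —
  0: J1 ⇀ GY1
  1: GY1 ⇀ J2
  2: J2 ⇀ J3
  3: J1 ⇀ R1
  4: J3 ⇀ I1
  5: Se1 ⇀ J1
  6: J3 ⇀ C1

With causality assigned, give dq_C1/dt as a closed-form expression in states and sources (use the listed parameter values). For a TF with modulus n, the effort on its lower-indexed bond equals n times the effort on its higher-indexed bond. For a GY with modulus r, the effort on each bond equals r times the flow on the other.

β5 |J1  (source Se1 imposes e)
β0 |GY1  (common-e at J1 fixed by 5)
β3 |R1  (0-jn J1 has e-setter on 5)
β1 |GY1  (GY GY1: same side as bond 0)
β2 |J2  (J2 needs exactly one e-in)
β4 |I1  (I1: I, integral causality)
β6 |J3  (closing 0-jn rule on J3)

dq_C1/dt = E_Se1/3 - p_I1/8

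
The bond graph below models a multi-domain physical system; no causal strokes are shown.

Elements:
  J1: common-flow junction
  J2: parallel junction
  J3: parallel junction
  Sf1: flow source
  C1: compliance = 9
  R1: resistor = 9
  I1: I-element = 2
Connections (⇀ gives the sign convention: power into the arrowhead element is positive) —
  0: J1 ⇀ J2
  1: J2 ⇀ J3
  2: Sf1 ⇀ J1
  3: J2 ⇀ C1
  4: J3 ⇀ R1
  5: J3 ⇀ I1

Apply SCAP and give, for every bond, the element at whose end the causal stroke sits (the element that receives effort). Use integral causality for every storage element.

β2 stroke→Sf1  (Sf1 fixes flow; stroke at Sf1)
β0 stroke→J1  (common-f at J1 fixed by 2)
β3 stroke→J2  (C1 integral (e out))
β1 stroke→J3  (J2 effort already set via bond 3)
β4 stroke→R1  (common-e at J3 fixed by 1)
β5 stroke→I1  (J3: bond 1 brought effort, rest push out)

#0 stroke→J1
#1 stroke→J3
#2 stroke→Sf1
#3 stroke→J2
#4 stroke→R1
#5 stroke→I1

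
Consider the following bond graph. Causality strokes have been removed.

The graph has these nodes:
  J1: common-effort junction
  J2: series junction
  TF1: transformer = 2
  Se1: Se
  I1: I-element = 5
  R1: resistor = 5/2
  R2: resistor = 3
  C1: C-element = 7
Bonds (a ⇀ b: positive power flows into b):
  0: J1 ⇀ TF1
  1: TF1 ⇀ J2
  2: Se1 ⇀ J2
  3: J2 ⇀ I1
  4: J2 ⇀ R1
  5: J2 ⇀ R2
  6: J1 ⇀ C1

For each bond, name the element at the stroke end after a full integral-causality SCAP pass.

#0 stroke→TF1
#1 stroke→J2
#2 stroke→J2
#3 stroke→I1
#4 stroke→J2
#5 stroke→J2
#6 stroke→J1

#2 stroke→J2  (Se1 fixes effort; stroke away)
#3 stroke→I1  (I1 outputs flow p/I1)
#1 stroke→J2  (common-f at J2 fixed by 3)
#4 stroke→J2  (J2: bond 3 brought flow, rest push out)
#5 stroke→J2  (1-jn J2 has f-setter on 3)
#0 stroke→TF1  (TF TF1: opposite of bond 1)
#6 stroke→J1  (J1 needs exactly one e-in)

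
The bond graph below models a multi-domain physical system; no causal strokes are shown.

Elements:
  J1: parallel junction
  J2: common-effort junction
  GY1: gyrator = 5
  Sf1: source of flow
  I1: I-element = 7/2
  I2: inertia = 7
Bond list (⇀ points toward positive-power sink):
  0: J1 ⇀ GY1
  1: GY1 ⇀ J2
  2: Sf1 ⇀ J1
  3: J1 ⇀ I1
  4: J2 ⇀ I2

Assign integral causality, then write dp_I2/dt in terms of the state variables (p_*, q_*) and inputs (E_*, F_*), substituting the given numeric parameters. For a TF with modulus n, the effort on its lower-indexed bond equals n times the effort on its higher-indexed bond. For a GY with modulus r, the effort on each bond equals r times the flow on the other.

bond 2 stroke→Sf1  (source Sf1 imposes f)
bond 3 stroke→I1  (I1 integral (f out))
bond 0 stroke→J1  (only one effort-in slot at J1)
bond 1 stroke→J2  (GY GY1: same side as bond 0)
bond 4 stroke→I2  (common-e at J2 fixed by 1)

dp_I2/dt = 5*F_Sf1 - 10*p_I1/7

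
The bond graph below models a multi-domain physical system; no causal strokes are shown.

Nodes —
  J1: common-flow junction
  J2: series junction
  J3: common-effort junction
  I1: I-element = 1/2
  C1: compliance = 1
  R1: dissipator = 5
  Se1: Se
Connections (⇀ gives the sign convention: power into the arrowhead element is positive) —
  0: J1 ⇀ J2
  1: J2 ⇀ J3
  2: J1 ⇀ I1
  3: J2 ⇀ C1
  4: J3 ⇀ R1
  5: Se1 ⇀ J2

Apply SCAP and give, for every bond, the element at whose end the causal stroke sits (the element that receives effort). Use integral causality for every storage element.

β5 stroke at J2  (source Se1 imposes e)
β2 stroke at I1  (I1 outputs flow p/I1)
β0 stroke at J1  (J1: bond 2 brought flow, rest push out)
β1 stroke at J2  (J2 flow already set via bond 0)
β3 stroke at J2  (1-jn J2 has f-setter on 0)
β4 stroke at J3  (closing 0-jn rule on J3)

b0 stroke at J1
b1 stroke at J2
b2 stroke at I1
b3 stroke at J2
b4 stroke at J3
b5 stroke at J2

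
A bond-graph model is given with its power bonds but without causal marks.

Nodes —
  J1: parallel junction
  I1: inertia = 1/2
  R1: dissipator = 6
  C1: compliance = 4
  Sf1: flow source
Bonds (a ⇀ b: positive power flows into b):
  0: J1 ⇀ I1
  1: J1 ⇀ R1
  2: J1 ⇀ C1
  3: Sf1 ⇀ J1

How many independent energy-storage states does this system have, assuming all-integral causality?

2  (C1, I1 all integral)

β3 stroke→Sf1  (Sf1: flow source, stroke at near end)
β0 stroke→I1  (I1 integral (f out))
β2 stroke→J1  (C1 outputs effort q/C1)
β1 stroke→R1  (common-e at J1 fixed by 2)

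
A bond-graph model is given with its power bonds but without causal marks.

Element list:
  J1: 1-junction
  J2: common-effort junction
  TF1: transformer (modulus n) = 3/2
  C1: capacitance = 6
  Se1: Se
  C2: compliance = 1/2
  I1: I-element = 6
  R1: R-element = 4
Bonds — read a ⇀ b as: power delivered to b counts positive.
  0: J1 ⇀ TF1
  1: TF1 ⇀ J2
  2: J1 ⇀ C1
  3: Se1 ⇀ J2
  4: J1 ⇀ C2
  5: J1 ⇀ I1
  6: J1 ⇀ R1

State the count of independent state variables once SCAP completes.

b3 →J2  (Se1 (Se) sets effort on bond)
b1 →TF1  (0-jn J2 has e-setter on 3)
b0 →J1  (through TF1, causality passes straight; one stroke at TF1)
b2 →J1  (C1 integral (e out))
b4 →J1  (prefer integral on C2)
b5 →I1  (I1 outputs flow p/I1)
b6 →J1  (1-jn J1 has f-setter on 5)

3  (C1, C2, I1 all integral)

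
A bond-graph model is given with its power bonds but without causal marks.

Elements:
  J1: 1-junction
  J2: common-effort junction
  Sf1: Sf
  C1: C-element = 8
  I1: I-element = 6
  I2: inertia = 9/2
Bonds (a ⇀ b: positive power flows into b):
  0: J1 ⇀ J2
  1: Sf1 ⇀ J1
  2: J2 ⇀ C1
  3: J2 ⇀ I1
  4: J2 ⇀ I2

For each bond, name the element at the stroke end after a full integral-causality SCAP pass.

β1 |Sf1  (Sf1 fixes flow; stroke at Sf1)
β0 |J1  (1-jn J1 has f-setter on 1)
β2 |J2  (C1 integral (e out))
β3 |I1  (J2: bond 2 brought effort, rest push out)
β4 |I2  (common-e at J2 fixed by 2)

#0 →J1
#1 →Sf1
#2 →J2
#3 →I1
#4 →I2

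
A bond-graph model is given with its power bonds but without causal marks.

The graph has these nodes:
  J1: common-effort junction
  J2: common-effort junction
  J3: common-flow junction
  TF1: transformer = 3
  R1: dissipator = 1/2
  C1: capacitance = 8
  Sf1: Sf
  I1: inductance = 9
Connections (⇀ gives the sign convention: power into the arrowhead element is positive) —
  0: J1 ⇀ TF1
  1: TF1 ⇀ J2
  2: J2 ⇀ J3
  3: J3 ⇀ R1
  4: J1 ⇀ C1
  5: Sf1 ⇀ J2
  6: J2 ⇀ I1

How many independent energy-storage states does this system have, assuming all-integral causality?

bond 5 stroke→Sf1  (source Sf1 imposes f)
bond 4 stroke→J1  (C1 outputs effort q/C1)
bond 0 stroke→TF1  (J1: bond 4 brought effort, rest push out)
bond 1 stroke→J2  (through TF1, causality passes straight; one stroke at TF1)
bond 2 stroke→J3  (J2 effort already set via bond 1)
bond 6 stroke→I1  (0-jn J2 has e-setter on 1)
bond 3 stroke→R1  (J3: last free bond brings flow in)

2  (C1, I1 all integral)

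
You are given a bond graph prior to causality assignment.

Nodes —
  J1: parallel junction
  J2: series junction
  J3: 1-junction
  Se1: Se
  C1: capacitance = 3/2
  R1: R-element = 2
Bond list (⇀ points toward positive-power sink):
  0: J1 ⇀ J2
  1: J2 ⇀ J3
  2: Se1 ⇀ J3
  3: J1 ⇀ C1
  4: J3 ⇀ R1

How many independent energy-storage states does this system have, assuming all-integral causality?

#2 |J3  (Se1 (Se) sets effort on bond)
#3 |J1  (C1 integral (e out))
#0 |J2  (J1: bond 3 brought effort, rest push out)
#1 |J3  (J2 needs exactly one f-in)
#4 |R1  (J3: last free bond brings flow in)

1  (C1 all integral)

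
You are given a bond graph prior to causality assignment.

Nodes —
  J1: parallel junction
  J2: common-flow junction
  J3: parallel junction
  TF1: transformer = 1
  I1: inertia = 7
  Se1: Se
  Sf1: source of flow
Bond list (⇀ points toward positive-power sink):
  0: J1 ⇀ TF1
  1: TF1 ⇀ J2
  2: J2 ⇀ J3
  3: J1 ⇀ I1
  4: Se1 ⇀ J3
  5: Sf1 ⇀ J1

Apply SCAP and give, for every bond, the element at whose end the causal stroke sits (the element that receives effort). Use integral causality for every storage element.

#4 →J3  (source Se1 imposes e)
#5 →Sf1  (source Sf1 imposes f)
#2 →J2  (J3 effort already set via bond 4)
#1 →TF1  (J2: last free bond brings flow in)
#0 →J1  (through TF1, causality passes straight; one stroke at TF1)
#3 →I1  (0-jn J1 has e-setter on 0)

β0 stroke at J1
β1 stroke at TF1
β2 stroke at J2
β3 stroke at I1
β4 stroke at J3
β5 stroke at Sf1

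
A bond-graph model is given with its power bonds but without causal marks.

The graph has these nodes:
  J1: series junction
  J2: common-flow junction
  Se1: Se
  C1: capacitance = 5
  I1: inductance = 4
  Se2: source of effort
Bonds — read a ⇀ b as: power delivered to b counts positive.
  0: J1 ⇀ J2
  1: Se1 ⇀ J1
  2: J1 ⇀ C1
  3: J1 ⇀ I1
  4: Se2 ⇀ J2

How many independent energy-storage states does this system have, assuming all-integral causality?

2  (C1, I1 all integral)

β1 stroke→J1  (Se1: effort source, stroke at far end)
β4 stroke→J2  (source Se2 imposes e)
β0 stroke→J1  (only one flow-in slot at J2)
β2 stroke→J1  (C1 outputs effort q/C1)
β3 stroke→I1  (J1 needs exactly one f-in)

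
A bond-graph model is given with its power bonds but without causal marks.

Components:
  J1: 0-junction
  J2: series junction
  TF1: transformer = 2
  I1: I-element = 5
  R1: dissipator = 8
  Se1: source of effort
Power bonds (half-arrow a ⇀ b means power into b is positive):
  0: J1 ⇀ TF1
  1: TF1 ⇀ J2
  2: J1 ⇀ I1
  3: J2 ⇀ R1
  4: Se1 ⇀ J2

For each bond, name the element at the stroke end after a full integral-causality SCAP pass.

#0 stroke at J1
#1 stroke at TF1
#2 stroke at I1
#3 stroke at J2
#4 stroke at J2

#4 stroke→J2  (source Se1 imposes e)
#2 stroke→I1  (I1 integral (f out))
#0 stroke→J1  (J1 needs exactly one e-in)
#1 stroke→TF1  (TF TF1: opposite of bond 0)
#3 stroke→J2  (common-f at J2 fixed by 1)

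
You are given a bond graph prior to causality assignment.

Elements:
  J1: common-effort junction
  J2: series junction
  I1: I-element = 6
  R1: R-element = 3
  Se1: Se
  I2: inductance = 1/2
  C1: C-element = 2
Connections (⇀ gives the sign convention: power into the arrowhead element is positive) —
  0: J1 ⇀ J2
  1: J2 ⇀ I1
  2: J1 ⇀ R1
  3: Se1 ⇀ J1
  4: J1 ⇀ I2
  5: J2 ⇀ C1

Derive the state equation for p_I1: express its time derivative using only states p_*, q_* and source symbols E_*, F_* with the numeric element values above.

dp_I1/dt = E_Se1 - q_C1/2

β3 →J1  (Se1: effort source, stroke at far end)
β0 →J2  (common-e at J1 fixed by 3)
β2 →R1  (J1 effort already set via bond 3)
β4 →I2  (0-jn J1 has e-setter on 3)
β1 →I1  (I1 integral (f out))
β5 →J2  (common-f at J2 fixed by 1)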